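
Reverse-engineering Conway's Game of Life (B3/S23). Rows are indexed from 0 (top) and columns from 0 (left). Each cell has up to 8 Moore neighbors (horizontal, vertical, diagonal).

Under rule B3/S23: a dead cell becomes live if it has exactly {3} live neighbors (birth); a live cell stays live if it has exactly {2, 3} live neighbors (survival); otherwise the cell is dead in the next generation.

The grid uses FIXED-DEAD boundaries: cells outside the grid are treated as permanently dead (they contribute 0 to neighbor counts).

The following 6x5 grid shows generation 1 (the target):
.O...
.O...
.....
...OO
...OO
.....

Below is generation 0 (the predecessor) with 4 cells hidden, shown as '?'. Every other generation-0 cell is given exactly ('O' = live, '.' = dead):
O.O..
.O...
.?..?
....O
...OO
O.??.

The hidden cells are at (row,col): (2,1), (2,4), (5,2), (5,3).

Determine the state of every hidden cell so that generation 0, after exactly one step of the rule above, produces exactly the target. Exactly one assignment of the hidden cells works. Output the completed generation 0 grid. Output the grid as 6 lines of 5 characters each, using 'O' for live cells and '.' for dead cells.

Hidden generation-0 cells (in order): (2,1), (2,4), (5,2), (5,3).
A hidden cell only influences target cells in its own 3x3 neighborhood. Try each of the 2^4 = 16 assignments, step the completed generation 0 forward once under B3/S23, and compare with the target:
  (2,1)=. (2,4)=. (5,2)=. (5,3)=. -> step reproduces the target at every cell -> ACCEPT
  (2,1)=. (2,4)=. (5,2)=. (5,3)=O -> step gives (5,3)='O' but target has '.' -> reject
  (2,1)=. (2,4)=. (5,2)=O (5,3)=. -> step gives (5,3)='O' but target has '.' -> reject
  (2,1)=. (2,4)=. (5,2)=O (5,3)=O -> step gives (4,2)='O' but target has '.' -> reject
  (2,1)=. (2,4)=O (5,2)=. (5,3)=. -> step gives (3,3)='.' but target has 'O' -> reject
  (2,1)=. (2,4)=O (5,2)=. (5,3)=O -> step gives (3,3)='.' but target has 'O' -> reject
  (2,1)=. (2,4)=O (5,2)=O (5,3)=. -> step gives (3,3)='.' but target has 'O' -> reject
  (2,1)=. (2,4)=O (5,2)=O (5,3)=O -> step gives (3,3)='.' but target has 'O' -> reject
  (2,1)=O (2,4)=. (5,2)=. (5,3)=. -> step gives (1,0)='O' but target has '.' -> reject
  (2,1)=O (2,4)=. (5,2)=. (5,3)=O -> step gives (1,0)='O' but target has '.' -> reject
  (2,1)=O (2,4)=. (5,2)=O (5,3)=. -> step gives (1,0)='O' but target has '.' -> reject
  (2,1)=O (2,4)=. (5,2)=O (5,3)=O -> step gives (1,0)='O' but target has '.' -> reject
  (2,1)=O (2,4)=O (5,2)=. (5,3)=. -> step gives (1,0)='O' but target has '.' -> reject
  (2,1)=O (2,4)=O (5,2)=. (5,3)=O -> step gives (1,0)='O' but target has '.' -> reject
  (2,1)=O (2,4)=O (5,2)=O (5,3)=. -> step gives (1,0)='O' but target has '.' -> reject
  (2,1)=O (2,4)=O (5,2)=O (5,3)=O -> step gives (1,0)='O' but target has '.' -> reject
Unique solution: (2,1)=dead, (2,4)=dead, (5,2)=dead, (5,3)=dead.
Check: live-neighbor counts of every cell in the completed generation 0:
13110
22210
11111
00132
11122
01122
Applying B3/S23 to generation 0 with these counts gives:
.O...
.O...
.....
...OO
...OO
.....
which matches the target exactly.

Answer: O.O..
.O...
.....
....O
...OO
O....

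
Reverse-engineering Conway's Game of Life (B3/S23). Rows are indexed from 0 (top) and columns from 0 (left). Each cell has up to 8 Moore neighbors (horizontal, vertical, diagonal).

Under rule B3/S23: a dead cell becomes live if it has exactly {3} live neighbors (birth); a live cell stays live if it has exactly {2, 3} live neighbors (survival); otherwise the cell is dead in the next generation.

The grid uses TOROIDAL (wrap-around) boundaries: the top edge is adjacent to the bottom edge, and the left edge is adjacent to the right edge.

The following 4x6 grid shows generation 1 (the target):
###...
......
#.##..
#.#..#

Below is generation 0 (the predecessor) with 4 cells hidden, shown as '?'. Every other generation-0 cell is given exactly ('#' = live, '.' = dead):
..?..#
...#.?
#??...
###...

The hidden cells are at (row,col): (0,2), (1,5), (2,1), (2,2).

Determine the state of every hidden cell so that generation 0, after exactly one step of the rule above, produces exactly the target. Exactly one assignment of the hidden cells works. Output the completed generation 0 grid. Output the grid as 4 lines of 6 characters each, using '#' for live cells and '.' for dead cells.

Hidden generation-0 cells (in order): (0,2), (1,5), (2,1), (2,2).
A hidden cell only influences target cells in its own 3x3 neighborhood. Try each of the 2^4 = 16 assignments, step the completed generation 0 forward once under B3/S23, and compare with the target:
  (0,2)=. (1,5)=. (2,1)=. (2,2)=. -> step gives (2,3)='.' but target has '#' -> reject
  (0,2)=. (1,5)=. (2,1)=. (2,2)=# -> step reproduces the target at every cell -> ACCEPT
  (0,2)=. (1,5)=. (2,1)=# (2,2)=. -> step gives (1,0)='#' but target has '.' -> reject
  (0,2)=. (1,5)=. (2,1)=# (2,2)=# -> step gives (1,0)='#' but target has '.' -> reject
  (0,2)=. (1,5)=# (2,1)=. (2,2)=. -> step gives (0,0)='.' but target has '#' -> reject
  (0,2)=. (1,5)=# (2,1)=. (2,2)=# -> step gives (0,0)='.' but target has '#' -> reject
  (0,2)=. (1,5)=# (2,1)=# (2,2)=. -> step gives (0,0)='.' but target has '#' -> reject
  (0,2)=. (1,5)=# (2,1)=# (2,2)=# -> step gives (0,0)='.' but target has '#' -> reject
  (0,2)=# (1,5)=. (2,1)=. (2,2)=. -> step gives (0,1)='.' but target has '#' -> reject
  (0,2)=# (1,5)=. (2,1)=. (2,2)=# -> step gives (0,1)='.' but target has '#' -> reject
  (0,2)=# (1,5)=. (2,1)=# (2,2)=. -> step gives (0,1)='.' but target has '#' -> reject
  (0,2)=# (1,5)=. (2,1)=# (2,2)=# -> step gives (0,1)='.' but target has '#' -> reject
  (0,2)=# (1,5)=# (2,1)=. (2,2)=. -> step gives (0,0)='.' but target has '#' -> reject
  (0,2)=# (1,5)=# (2,1)=. (2,2)=# -> step gives (0,0)='.' but target has '#' -> reject
  (0,2)=# (1,5)=# (2,1)=# (2,2)=. -> step gives (0,0)='.' but target has '#' -> reject
  (0,2)=# (1,5)=# (2,1)=# (2,2)=# -> step gives (0,0)='.' but target has '#' -> reject
Unique solution: (0,2)=dead, (1,5)=dead, (2,1)=dead, (2,2)=live.
Check: live-neighbor counts of every cell in the completed generation 0:
333221
222122
253312
342213
Applying B3/S23 to generation 0 with these counts gives:
###...
......
#.##..
#.#..#
which matches the target exactly.

Answer: .....#
...#..
#.#...
###...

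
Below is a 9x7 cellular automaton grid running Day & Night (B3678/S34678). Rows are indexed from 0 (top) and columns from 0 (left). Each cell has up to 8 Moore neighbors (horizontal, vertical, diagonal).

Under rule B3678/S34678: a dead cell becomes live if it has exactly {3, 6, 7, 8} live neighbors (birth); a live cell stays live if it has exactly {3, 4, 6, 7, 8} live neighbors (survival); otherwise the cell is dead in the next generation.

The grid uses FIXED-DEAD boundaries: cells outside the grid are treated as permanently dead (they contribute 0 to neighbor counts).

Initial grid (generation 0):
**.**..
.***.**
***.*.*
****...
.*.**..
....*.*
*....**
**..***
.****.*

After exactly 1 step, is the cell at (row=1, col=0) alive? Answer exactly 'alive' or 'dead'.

Simulating step by step:
Generation 0 (given above): 36 live cells
Generation 1: 36 live cells
.*.***.
.**..*.
*****..
***..*.
**.***.
...**..
.*...**
**..***
*****..

Cell (1,0) at generation 1: 0 -> dead

Answer: dead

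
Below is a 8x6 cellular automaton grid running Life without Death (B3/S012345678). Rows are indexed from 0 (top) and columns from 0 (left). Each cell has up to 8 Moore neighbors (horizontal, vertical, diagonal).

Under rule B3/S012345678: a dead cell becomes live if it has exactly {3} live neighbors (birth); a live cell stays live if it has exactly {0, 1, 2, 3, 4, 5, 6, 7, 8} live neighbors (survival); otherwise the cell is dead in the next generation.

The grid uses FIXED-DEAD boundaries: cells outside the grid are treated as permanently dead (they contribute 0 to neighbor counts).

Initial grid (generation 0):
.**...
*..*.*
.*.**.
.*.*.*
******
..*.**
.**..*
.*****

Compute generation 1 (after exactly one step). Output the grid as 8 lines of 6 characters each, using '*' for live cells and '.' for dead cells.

Simulating step by step:
Generation 0 (given above): 28 live cells
Generation 1: 31 live cells
(generation 1 grid is the final answer)

Answer: .**...
*..*.*
**.***
.*.*.*
******
*.*.**
.**..*
.*****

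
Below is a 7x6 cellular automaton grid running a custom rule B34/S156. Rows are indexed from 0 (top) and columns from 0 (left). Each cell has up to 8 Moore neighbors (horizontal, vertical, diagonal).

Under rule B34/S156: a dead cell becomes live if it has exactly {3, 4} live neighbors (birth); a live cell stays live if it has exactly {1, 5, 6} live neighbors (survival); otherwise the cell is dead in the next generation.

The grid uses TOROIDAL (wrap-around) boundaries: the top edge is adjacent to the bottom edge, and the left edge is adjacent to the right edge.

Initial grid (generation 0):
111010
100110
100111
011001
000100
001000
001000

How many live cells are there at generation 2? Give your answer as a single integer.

Answer: 14

Derivation:
Simulating step by step:
Generation 0 (given above): 17 live cells
Generation 1: 14 live cells
000001
001110
011011
100100
011000
000100
000100
Generation 2: 14 live cells
001111
110001
100000
000011
000100
001000
000110
Population at generation 2: 14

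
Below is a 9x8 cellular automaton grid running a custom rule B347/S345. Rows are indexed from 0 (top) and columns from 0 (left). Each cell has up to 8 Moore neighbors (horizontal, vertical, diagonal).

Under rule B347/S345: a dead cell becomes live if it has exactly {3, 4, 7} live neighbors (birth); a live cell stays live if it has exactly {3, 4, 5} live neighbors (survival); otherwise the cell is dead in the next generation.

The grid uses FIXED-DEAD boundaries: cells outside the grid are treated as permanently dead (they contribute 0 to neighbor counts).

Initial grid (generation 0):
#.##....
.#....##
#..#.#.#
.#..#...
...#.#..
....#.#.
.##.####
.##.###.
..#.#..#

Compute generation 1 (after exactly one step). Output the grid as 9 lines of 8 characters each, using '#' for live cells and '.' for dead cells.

Simulating step by step:
Generation 0 (given above): 30 live cells
Generation 1: 37 live cells
(generation 1 grid is the final answer)

Answer: .#......
#####.#.
.##.#.#.
..#####.
....##..
..###.##
.##.#.##
.##.#.##
.#.#.##.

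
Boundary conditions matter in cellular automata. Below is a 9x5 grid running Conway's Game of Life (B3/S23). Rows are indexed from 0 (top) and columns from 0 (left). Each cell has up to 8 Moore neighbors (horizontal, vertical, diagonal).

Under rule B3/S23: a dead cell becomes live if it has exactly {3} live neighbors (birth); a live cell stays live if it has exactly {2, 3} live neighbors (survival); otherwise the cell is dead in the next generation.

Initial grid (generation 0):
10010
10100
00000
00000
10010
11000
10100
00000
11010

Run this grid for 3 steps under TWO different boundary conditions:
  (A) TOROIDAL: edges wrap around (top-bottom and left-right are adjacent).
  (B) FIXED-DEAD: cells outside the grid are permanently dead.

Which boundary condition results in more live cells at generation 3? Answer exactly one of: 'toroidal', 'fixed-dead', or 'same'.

Under TOROIDAL boundary, generation 3:
00011
00001
10001
11001
11001
01000
00110
01101
00101
Population = 19

Under FIXED-DEAD boundary, generation 3:
00000
00000
00000
00000
11000
10000
11000
00000
00000
Population = 5

Comparison: toroidal=19, fixed-dead=5 -> toroidal

Answer: toroidal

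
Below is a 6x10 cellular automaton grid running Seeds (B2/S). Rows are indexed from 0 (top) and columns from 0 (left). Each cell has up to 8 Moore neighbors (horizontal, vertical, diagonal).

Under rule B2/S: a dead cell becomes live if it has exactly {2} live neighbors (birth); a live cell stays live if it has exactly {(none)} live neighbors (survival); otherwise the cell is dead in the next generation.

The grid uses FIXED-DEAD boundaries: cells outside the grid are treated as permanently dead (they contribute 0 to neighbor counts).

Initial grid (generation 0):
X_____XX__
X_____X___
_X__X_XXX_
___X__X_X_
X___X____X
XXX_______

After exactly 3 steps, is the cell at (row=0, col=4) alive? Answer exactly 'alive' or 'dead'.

Simulating step by step:
Generation 0 (given above): 19 live cells
Generation 1: 13 live cells
_X___X____
__________
X_XX_____X
XXX_______
_____X_XX_
___X______
Generation 2: 15 live cells
__________
X__XX_____
__________
____X_XX_X
X__XX_X___
____X_XXX_
Generation 3: 7 live cells
___XX_____
__________
______XXX_
________X_
_________X
__________

Cell (0,4) at generation 3: 1 -> alive

Answer: alive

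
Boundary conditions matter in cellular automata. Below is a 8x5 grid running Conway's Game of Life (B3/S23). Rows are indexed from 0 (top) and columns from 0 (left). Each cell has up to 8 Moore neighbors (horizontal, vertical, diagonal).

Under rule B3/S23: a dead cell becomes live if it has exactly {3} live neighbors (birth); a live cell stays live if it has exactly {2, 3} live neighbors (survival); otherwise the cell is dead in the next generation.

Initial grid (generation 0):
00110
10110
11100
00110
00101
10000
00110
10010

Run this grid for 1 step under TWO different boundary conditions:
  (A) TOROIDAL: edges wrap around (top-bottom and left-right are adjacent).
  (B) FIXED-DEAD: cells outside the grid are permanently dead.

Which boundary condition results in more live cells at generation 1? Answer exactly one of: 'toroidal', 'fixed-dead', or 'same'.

Under TOROIDAL boundary, generation 1:
00000
10000
10000
10001
01101
01101
01110
01000
Population = 14

Under FIXED-DEAD boundary, generation 1:
01110
10000
10000
00000
01100
01100
01110
00110
Population = 14

Comparison: toroidal=14, fixed-dead=14 -> same

Answer: same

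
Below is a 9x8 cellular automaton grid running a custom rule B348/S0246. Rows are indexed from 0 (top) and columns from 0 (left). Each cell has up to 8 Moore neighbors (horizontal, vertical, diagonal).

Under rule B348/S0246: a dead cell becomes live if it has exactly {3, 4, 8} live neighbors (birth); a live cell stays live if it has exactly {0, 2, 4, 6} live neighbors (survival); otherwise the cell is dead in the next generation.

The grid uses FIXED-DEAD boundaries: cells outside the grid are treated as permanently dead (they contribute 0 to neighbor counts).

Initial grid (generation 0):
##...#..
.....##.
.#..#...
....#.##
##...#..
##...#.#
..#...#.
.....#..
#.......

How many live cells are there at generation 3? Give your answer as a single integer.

Simulating step by step:
Generation 0 (given above): 21 live cells
Generation 1: 24 live cells
.....##.
##..#.#.
.#..#.##
##..###.
....#..#
.##..##.
.#...#..
........
#.......
Generation 2: 28 live cells
......#.
##..#.##
.###..#.
##.#..##
####...#
.##.#...
.##..##.
........
#.......
Generation 3: 32 live cells
.....###
#.##.#..
....###.
#####...
#####.##
###.###.
...#.#..
.#......
#.......
Population at generation 3: 32

Answer: 32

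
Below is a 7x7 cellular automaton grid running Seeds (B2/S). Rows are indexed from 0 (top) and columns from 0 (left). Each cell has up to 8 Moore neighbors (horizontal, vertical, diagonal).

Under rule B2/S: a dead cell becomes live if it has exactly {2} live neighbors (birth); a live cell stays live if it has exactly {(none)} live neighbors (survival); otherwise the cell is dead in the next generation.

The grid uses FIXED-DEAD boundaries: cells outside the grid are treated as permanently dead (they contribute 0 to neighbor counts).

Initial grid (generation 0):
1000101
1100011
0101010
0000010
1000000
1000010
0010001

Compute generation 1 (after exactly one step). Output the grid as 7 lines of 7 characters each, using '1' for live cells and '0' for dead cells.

Answer: 0000000
0001000
0000000
1110001
0100111
0000001
0100010

Derivation:
Simulating step by step:
Generation 0 (given above): 16 live cells
Generation 1: 12 live cells
(generation 1 grid is the final answer)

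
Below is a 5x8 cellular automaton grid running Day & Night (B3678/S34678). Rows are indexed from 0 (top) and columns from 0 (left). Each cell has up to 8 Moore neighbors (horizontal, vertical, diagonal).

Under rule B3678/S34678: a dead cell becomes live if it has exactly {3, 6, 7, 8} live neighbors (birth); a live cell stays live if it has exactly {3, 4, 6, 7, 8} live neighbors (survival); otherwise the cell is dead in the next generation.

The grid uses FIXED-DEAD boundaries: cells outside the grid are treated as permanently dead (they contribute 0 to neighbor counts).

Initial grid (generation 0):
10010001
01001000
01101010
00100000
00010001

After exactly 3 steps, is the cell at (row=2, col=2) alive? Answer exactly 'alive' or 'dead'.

Answer: alive

Derivation:
Simulating step by step:
Generation 0 (given above): 12 live cells
Generation 1: 8 live cells
00000000
11000100
01100100
01100000
00000000
Generation 2: 5 live cells
00000000
01100000
00100000
01100000
00000000
Generation 3: 2 live cells
00000000
00000000
00110000
00000000
00000000

Cell (2,2) at generation 3: 1 -> alive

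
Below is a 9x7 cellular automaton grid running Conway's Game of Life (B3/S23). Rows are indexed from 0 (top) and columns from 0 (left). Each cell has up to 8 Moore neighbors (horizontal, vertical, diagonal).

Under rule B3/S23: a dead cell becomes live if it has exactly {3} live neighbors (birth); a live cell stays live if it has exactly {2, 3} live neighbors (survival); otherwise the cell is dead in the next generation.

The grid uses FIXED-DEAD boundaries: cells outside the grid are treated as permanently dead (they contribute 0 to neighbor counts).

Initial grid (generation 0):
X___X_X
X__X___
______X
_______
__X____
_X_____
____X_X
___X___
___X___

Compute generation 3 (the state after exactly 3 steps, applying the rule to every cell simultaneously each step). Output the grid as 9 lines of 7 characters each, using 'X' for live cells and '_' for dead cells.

Answer: _______
_______
_______
_______
_______
_______
_______
_______
_______

Derivation:
Simulating step by step:
Generation 0 (given above): 12 live cells
Generation 1: 3 live cells
_______
_____X_
_______
_______
_______
_______
_______
___XX__
_______
Generation 2: 0 live cells
_______
_______
_______
_______
_______
_______
_______
_______
_______
Generation 3: 0 live cells
(generation 3 grid is the final answer)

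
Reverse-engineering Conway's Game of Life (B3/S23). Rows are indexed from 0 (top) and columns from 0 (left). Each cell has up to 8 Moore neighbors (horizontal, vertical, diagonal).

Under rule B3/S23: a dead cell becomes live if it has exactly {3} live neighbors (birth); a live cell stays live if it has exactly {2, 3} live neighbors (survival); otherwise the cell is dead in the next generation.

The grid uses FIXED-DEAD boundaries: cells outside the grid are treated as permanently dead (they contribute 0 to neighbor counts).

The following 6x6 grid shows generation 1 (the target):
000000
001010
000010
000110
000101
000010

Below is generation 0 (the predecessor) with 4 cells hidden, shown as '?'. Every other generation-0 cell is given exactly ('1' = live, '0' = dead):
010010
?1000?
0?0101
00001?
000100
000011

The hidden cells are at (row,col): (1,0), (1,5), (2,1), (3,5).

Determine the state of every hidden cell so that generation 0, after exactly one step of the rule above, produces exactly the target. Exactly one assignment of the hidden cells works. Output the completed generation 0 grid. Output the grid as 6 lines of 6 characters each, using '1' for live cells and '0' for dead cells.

Hidden generation-0 cells (in order): (1,0), (1,5), (2,1), (3,5).
A hidden cell only influences target cells in its own 3x3 neighborhood. Try each of the 2^4 = 16 assignments, step the completed generation 0 forward once under B3/S23, and compare with the target:
  (1,0)=0 (1,5)=0 (2,1)=0 (3,5)=0 -> step reproduces the target at every cell -> ACCEPT
  (1,0)=0 (1,5)=0 (2,1)=0 (3,5)=1 -> step gives (2,4)='0' but target has '1' -> reject
  (1,0)=0 (1,5)=0 (2,1)=1 (3,5)=0 -> step gives (1,0)='1' but target has '0' -> reject
  (1,0)=0 (1,5)=0 (2,1)=1 (3,5)=1 -> step gives (1,0)='1' but target has '0' -> reject
  (1,0)=0 (1,5)=1 (2,1)=0 (3,5)=0 -> step gives (1,4)='0' but target has '1' -> reject
  (1,0)=0 (1,5)=1 (2,1)=0 (3,5)=1 -> step gives (1,4)='0' but target has '1' -> reject
  (1,0)=0 (1,5)=1 (2,1)=1 (3,5)=0 -> step gives (1,0)='1' but target has '0' -> reject
  (1,0)=0 (1,5)=1 (2,1)=1 (3,5)=1 -> step gives (1,0)='1' but target has '0' -> reject
  (1,0)=1 (1,5)=0 (2,1)=0 (3,5)=0 -> step gives (0,0)='1' but target has '0' -> reject
  (1,0)=1 (1,5)=0 (2,1)=0 (3,5)=1 -> step gives (0,0)='1' but target has '0' -> reject
  (1,0)=1 (1,5)=0 (2,1)=1 (3,5)=0 -> step gives (0,0)='1' but target has '0' -> reject
  (1,0)=1 (1,5)=0 (2,1)=1 (3,5)=1 -> step gives (0,0)='1' but target has '0' -> reject
  (1,0)=1 (1,5)=1 (2,1)=0 (3,5)=0 -> step gives (0,0)='1' but target has '0' -> reject
  (1,0)=1 (1,5)=1 (2,1)=0 (3,5)=1 -> step gives (0,0)='1' but target has '0' -> reject
  (1,0)=1 (1,5)=1 (2,1)=1 (3,5)=0 -> step gives (0,0)='1' but target has '0' -> reject
  (1,0)=1 (1,5)=1 (2,1)=1 (3,5)=1 -> step gives (0,0)='1' but target has '0' -> reject
Unique solution: (1,0)=dead, (1,5)=dead, (2,1)=dead, (3,5)=dead.
Check: live-neighbor counts of every cell in the completed generation 0:
212101
213232
112131
002332
001243
001221
Applying B3/S23 to generation 0 with these counts gives:
000000
001010
000010
000110
000101
000010
which matches the target exactly.

Answer: 010010
010000
000101
000010
000100
000011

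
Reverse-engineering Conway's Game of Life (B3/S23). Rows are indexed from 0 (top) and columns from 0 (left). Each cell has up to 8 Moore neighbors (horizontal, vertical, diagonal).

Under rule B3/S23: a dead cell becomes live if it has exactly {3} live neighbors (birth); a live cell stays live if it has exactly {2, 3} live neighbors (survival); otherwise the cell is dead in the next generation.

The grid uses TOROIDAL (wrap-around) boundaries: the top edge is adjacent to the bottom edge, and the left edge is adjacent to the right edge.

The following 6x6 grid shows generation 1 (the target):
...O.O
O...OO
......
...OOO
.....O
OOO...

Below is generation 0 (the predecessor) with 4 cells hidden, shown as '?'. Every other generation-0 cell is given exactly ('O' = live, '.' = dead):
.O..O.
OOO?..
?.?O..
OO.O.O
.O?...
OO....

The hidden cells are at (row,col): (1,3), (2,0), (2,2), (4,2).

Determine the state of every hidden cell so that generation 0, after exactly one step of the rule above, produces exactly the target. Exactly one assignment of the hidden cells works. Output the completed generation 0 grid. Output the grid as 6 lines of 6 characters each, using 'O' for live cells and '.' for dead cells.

Answer: .O..O.
OOOO..
O.OO..
OO.O.O
.O....
OO....

Derivation:
Hidden generation-0 cells (in order): (1,3), (2,0), (2,2), (4,2).
A hidden cell only influences target cells in its own 3x3 neighborhood. Try each of the 2^4 = 16 assignments, step the completed generation 0 forward once under B3/S23, and compare with the target:
  (1,3)=. (2,0)=. (2,2)=. (4,2)=. -> step gives (0,3)='.' but target has 'O' -> reject
  (1,3)=. (2,0)=. (2,2)=. (4,2)=O -> step gives (0,3)='.' but target has 'O' -> reject
  (1,3)=. (2,0)=. (2,2)=O (4,2)=. -> step gives (0,3)='.' but target has 'O' -> reject
  (1,3)=. (2,0)=. (2,2)=O (4,2)=O -> step gives (0,3)='.' but target has 'O' -> reject
  (1,3)=. (2,0)=O (2,2)=. (4,2)=. -> step gives (0,3)='.' but target has 'O' -> reject
  (1,3)=. (2,0)=O (2,2)=. (4,2)=O -> step gives (0,3)='.' but target has 'O' -> reject
  (1,3)=. (2,0)=O (2,2)=O (4,2)=. -> step gives (0,3)='.' but target has 'O' -> reject
  (1,3)=. (2,0)=O (2,2)=O (4,2)=O -> step gives (0,3)='.' but target has 'O' -> reject
  (1,3)=O (2,0)=. (2,2)=. (4,2)=. -> step gives (1,1)='O' but target has '.' -> reject
  (1,3)=O (2,0)=. (2,2)=. (4,2)=O -> step gives (1,1)='O' but target has '.' -> reject
  (1,3)=O (2,0)=. (2,2)=O (4,2)=. -> step gives (1,5)='.' but target has 'O' -> reject
  (1,3)=O (2,0)=. (2,2)=O (4,2)=O -> step gives (1,5)='.' but target has 'O' -> reject
  (1,3)=O (2,0)=O (2,2)=. (4,2)=. -> step gives (1,3)='O' but target has '.' -> reject
  (1,3)=O (2,0)=O (2,2)=. (4,2)=O -> step gives (1,3)='O' but target has '.' -> reject
  (1,3)=O (2,0)=O (2,2)=O (4,2)=. -> step reproduces the target at every cell -> ACCEPT
  (1,3)=O (2,0)=O (2,2)=O (4,2)=O -> step gives (5,1)='.' but target has 'O' -> reject
Unique solution: (1,3)=live, (2,0)=live, (2,2)=live, (4,2)=dead.
Check: live-neighbor counts of every cell in the completed generation 0:
555313
355433
576444
445232
644123
333112
Applying B3/S23 to generation 0 with these counts gives:
...O.O
O...OO
......
...OOO
.....O
OOO...
which matches the target exactly.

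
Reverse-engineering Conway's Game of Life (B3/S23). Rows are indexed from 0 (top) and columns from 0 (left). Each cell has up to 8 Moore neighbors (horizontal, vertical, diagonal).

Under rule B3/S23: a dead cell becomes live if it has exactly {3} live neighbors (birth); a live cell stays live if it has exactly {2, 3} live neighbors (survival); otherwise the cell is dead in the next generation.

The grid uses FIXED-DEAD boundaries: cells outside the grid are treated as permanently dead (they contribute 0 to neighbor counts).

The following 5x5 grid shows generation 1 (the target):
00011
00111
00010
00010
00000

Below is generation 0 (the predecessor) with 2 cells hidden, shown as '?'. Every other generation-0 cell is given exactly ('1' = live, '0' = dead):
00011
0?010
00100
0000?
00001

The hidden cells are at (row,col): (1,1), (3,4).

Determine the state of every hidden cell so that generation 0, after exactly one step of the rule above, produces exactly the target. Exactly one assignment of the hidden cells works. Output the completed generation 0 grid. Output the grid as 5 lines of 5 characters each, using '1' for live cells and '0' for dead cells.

Hidden generation-0 cells (in order): (1,1), (3,4).
A hidden cell only influences target cells in its own 3x3 neighborhood. Try each of the 2^2 = 4 assignments, step the completed generation 0 forward once under B3/S23, and compare with the target:
  (1,1)=0 (3,4)=0 -> step gives (2,3)='0' but target has '1' -> reject
  (1,1)=0 (3,4)=1 -> step reproduces the target at every cell -> ACCEPT
  (1,1)=1 (3,4)=0 -> step gives (0,2)='1' but target has '0' -> reject
  (1,1)=1 (3,4)=1 -> step gives (0,2)='1' but target has '0' -> reject
Unique solution: (1,1)=dead, (3,4)=live.
Check: live-neighbor counts of every cell in the completed generation 0:
00222
01333
01132
01131
00021
Applying B3/S23 to generation 0 with these counts gives:
00011
00111
00010
00010
00000
which matches the target exactly.

Answer: 00011
00010
00100
00001
00001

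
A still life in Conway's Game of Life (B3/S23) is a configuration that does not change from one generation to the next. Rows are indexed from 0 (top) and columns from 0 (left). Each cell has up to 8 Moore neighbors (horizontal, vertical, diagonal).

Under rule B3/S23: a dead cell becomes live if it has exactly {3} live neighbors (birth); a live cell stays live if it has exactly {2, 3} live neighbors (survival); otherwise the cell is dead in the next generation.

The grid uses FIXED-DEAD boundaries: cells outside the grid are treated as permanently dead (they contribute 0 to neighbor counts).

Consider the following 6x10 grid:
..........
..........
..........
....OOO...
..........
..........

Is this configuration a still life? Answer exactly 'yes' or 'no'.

Answer: no

Derivation:
Compute generation 1 and compare to generation 0 (given above):
Generation 1:
..........
..........
.....O....
.....O....
.....O....
..........
Cell (2,5) differs: gen0=0 vs gen1=1 -> NOT a still life.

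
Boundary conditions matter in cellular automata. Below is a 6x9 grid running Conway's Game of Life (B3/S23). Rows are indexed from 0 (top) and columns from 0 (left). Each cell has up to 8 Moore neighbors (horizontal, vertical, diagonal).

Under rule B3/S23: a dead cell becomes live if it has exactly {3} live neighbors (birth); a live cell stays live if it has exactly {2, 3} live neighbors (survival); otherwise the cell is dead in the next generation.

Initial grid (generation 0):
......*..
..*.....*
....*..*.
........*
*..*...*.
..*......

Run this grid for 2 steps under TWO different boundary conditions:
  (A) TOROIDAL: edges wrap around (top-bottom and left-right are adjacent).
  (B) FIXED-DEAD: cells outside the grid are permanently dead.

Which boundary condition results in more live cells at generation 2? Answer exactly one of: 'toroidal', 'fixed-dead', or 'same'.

Under TOROIDAL boundary, generation 2:
.........
.......**
......*..
*........
.......**
.........
Population = 6

Under FIXED-DEAD boundary, generation 2:
.........
.......**
......*..
.......**
.........
.........
Population = 5

Comparison: toroidal=6, fixed-dead=5 -> toroidal

Answer: toroidal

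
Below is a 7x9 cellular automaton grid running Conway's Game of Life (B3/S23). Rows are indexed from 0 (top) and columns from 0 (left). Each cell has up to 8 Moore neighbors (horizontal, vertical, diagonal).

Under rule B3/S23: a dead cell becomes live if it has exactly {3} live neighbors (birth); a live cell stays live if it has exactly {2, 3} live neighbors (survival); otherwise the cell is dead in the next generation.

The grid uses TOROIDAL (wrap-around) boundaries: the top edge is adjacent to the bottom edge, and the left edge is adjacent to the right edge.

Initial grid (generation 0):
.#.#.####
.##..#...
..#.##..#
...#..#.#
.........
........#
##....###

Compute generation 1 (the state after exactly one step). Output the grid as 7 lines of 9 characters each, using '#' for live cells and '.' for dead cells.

Answer: ....##...
.#......#
###.####.
...###.#.
.......#.
........#
.##..#...

Derivation:
Simulating step by step:
Generation 0 (given above): 22 live cells
Generation 1: 20 live cells
(generation 1 grid is the final answer)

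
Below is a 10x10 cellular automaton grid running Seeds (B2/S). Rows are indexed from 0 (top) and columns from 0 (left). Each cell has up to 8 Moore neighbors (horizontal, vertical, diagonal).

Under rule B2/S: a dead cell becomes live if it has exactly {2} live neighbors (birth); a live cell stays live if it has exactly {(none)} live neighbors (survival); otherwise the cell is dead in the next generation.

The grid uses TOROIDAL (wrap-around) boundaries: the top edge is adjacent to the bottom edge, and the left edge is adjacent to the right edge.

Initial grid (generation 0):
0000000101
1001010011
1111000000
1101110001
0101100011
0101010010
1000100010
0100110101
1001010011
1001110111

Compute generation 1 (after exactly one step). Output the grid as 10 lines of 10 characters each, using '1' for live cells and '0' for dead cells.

Simulating step by step:
Generation 0 (given above): 46 live cells
Generation 1: 10 live cells
(generation 1 grid is the final answer)

Answer: 0110000000
0000001100
0000001000
0000000000
0000001100
0000000000
0000000000
0010000000
0000000000
0110000000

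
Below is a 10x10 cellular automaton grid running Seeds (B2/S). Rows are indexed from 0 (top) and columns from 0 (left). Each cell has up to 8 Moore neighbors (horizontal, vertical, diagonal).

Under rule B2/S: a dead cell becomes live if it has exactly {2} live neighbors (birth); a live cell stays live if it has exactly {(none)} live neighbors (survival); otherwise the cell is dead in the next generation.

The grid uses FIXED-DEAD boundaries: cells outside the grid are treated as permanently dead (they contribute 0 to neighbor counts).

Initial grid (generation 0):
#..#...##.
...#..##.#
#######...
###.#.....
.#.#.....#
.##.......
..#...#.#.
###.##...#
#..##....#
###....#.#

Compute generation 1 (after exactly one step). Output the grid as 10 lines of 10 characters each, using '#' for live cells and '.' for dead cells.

Answer: ..#.#....#
..........
........#.
......#...
....#.....
#......###
....#..#.#
......##..
......#...
....#.....

Derivation:
Simulating step by step:
Generation 0 (given above): 42 live cells
Generation 1: 17 live cells
(generation 1 grid is the final answer)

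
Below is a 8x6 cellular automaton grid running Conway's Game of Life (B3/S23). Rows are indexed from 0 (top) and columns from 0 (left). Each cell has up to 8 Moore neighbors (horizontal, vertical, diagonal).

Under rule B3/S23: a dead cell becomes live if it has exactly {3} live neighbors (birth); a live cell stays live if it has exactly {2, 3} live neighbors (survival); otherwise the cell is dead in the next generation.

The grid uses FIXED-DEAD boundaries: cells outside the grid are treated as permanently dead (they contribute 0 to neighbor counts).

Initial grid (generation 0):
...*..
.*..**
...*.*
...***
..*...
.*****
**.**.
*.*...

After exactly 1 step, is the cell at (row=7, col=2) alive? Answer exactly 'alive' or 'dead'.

Simulating step by step:
Generation 0 (given above): 21 live cells
Generation 1: 17 live cells
....*.
..**.*
..**..
..**.*
.*....
*....*
*....*
*.**..

Cell (7,2) at generation 1: 1 -> alive

Answer: alive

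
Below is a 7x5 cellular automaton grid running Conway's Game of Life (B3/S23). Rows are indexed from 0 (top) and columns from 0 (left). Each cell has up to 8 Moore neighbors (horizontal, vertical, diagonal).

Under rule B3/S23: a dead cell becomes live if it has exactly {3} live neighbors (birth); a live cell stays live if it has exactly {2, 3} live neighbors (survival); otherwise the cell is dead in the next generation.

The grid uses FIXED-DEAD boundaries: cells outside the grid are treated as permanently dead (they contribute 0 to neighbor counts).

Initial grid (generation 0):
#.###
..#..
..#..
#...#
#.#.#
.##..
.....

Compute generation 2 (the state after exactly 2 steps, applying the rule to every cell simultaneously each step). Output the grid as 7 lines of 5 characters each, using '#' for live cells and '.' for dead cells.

Answer: .###.
.....
..#..
.##..
..##.
.###.
..#..

Derivation:
Simulating step by step:
Generation 0 (given above): 13 live cells
Generation 1: 11 live cells
.###.
..#..
.#.#.
.....
#.#..
.###.
.....
Generation 2: 12 live cells
(generation 2 grid is the final answer)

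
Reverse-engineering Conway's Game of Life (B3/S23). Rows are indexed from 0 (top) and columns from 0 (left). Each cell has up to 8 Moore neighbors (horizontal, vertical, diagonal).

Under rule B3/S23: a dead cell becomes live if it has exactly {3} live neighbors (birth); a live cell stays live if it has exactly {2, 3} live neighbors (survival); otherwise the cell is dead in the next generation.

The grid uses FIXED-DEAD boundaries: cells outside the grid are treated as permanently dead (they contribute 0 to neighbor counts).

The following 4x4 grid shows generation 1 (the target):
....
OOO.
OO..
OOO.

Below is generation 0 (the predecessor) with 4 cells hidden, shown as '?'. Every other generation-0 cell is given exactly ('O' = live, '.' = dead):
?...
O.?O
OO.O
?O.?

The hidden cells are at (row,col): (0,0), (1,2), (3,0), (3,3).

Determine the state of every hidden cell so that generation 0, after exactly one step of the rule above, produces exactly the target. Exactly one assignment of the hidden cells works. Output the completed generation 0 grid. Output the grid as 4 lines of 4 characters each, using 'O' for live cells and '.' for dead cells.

Answer: ....
O..O
OO.O
.O..

Derivation:
Hidden generation-0 cells (in order): (0,0), (1,2), (3,0), (3,3).
A hidden cell only influences target cells in its own 3x3 neighborhood. Try each of the 2^4 = 16 assignments, step the completed generation 0 forward once under B3/S23, and compare with the target:
  (0,0)=. (1,2)=. (3,0)=. (3,3)=. -> step reproduces the target at every cell -> ACCEPT
  (0,0)=. (1,2)=. (3,0)=. (3,3)=O -> step gives (2,3)='O' but target has '.' -> reject
  (0,0)=. (1,2)=. (3,0)=O (3,3)=. -> step gives (2,0)='.' but target has 'O' -> reject
  (0,0)=. (1,2)=. (3,0)=O (3,3)=O -> step gives (2,0)='.' but target has 'O' -> reject
  (0,0)=. (1,2)=O (3,0)=. (3,3)=. -> step gives (1,1)='.' but target has 'O' -> reject
  (0,0)=. (1,2)=O (3,0)=. (3,3)=O -> step gives (1,1)='.' but target has 'O' -> reject
  (0,0)=. (1,2)=O (3,0)=O (3,3)=. -> step gives (1,1)='.' but target has 'O' -> reject
  (0,0)=. (1,2)=O (3,0)=O (3,3)=O -> step gives (1,1)='.' but target has 'O' -> reject
  (0,0)=O (1,2)=. (3,0)=. (3,3)=. -> step gives (1,1)='.' but target has 'O' -> reject
  (0,0)=O (1,2)=. (3,0)=. (3,3)=O -> step gives (1,1)='.' but target has 'O' -> reject
  (0,0)=O (1,2)=. (3,0)=O (3,3)=. -> step gives (1,1)='.' but target has 'O' -> reject
  (0,0)=O (1,2)=. (3,0)=O (3,3)=O -> step gives (1,1)='.' but target has 'O' -> reject
  (0,0)=O (1,2)=O (3,0)=. (3,3)=. -> step gives (0,1)='O' but target has '.' -> reject
  (0,0)=O (1,2)=O (3,0)=. (3,3)=O -> step gives (0,1)='O' but target has '.' -> reject
  (0,0)=O (1,2)=O (3,0)=O (3,3)=. -> step gives (0,1)='O' but target has '.' -> reject
  (0,0)=O (1,2)=O (3,0)=O (3,3)=O -> step gives (0,1)='O' but target has '.' -> reject
Unique solution: (0,0)=dead, (1,2)=dead, (3,0)=dead, (3,3)=dead.
Check: live-neighbor counts of every cell in the completed generation 0:
1111
2331
3341
3231
Applying B3/S23 to generation 0 with these counts gives:
....
OOO.
OO..
OOO.
which matches the target exactly.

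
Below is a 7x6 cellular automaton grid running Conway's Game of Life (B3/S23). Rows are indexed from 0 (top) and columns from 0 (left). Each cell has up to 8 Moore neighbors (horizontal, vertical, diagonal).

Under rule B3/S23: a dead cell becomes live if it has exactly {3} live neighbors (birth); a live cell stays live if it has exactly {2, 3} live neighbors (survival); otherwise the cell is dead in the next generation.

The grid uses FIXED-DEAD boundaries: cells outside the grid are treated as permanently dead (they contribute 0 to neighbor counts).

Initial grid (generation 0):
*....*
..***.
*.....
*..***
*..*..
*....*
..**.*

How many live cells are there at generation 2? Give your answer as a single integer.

Simulating step by step:
Generation 0 (given above): 17 live cells
Generation 1: 20 live cells
...**.
.*.**.
.**..*
**.**.
**.*.*
.***..
....*.
Generation 2: 13 live cells
..***.
.*...*
.....*
...*.*
......
**.*..
..**..
Population at generation 2: 13

Answer: 13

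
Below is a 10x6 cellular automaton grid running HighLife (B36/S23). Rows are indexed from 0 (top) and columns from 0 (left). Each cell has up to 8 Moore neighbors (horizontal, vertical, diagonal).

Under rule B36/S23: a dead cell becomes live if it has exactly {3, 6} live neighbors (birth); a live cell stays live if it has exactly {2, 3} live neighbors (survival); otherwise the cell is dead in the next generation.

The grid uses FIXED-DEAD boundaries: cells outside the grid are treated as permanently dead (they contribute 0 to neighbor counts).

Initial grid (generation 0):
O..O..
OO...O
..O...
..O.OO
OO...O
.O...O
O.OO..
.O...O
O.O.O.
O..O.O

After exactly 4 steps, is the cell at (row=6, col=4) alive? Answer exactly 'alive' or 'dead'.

Simulating step by step:
Generation 0 (given above): 25 live cells
Generation 1: 31 live cells
OO....
OOO...
..OOOO
..OOOO
OOO..O
....O.
O.O.O.
O...O.
O.OOOO
.O.OO.
Generation 2: 23 live cells
O.O...
O...O.
.....O
......
.OO..O
O.O.OO
.O..OO
O.OO..
O.O..O
.O...O
Generation 3: 20 live cells
.O....
.O....
......
......
.OOOOO
O.O...
O....O
O.OO.O
O.OOO.
.O....
Generation 4: 22 live cells
......
......
......
..OOO.
.OOOO.
O.O..O
O.OOO.
O.O..O
O...O.
.OOO..

Cell (6,4) at generation 4: 1 -> alive

Answer: alive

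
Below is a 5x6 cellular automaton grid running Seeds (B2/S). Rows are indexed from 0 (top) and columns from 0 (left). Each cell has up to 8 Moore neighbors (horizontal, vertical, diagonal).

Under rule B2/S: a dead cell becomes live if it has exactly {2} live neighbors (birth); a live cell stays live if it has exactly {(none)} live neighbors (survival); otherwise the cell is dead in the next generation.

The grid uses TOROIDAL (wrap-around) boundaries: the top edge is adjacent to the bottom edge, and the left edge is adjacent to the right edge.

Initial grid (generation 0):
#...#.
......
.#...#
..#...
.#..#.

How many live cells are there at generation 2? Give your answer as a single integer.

Simulating step by step:
Generation 0 (given above): 7 live cells
Generation 1: 11 live cells
.#.#..
.#..#.
#.#...
...###
#.#...
Generation 2: 3 live cells
....##
.....#
......
......
......
Population at generation 2: 3

Answer: 3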